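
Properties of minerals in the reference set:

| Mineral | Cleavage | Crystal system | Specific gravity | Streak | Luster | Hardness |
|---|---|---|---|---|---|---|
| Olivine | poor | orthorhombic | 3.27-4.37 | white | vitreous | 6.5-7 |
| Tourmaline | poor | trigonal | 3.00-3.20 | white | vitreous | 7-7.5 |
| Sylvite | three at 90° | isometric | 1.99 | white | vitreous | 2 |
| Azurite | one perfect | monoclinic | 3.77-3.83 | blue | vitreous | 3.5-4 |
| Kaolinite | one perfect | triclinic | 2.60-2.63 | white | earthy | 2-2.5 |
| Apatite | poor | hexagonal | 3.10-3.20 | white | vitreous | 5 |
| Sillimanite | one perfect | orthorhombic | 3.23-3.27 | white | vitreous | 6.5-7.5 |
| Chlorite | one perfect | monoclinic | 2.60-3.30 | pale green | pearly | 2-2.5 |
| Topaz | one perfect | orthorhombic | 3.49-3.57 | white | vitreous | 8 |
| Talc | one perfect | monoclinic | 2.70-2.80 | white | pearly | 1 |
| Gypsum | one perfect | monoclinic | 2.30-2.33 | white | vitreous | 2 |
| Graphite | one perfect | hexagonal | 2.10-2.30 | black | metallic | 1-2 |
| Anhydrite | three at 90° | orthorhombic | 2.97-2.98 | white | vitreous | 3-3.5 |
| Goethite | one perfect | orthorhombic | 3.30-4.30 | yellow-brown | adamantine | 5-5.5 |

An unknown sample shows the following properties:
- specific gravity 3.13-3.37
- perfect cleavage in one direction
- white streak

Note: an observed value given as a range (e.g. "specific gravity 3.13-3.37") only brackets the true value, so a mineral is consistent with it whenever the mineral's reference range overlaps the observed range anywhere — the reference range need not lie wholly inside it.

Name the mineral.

Sillimanite

Specific gravity 3.13-3.37: leaves Olivine, Tourmaline, Apatite, Sillimanite, Chlorite, Goethite.
Perfect cleavage in one direction is inconsistent with Olivine, Tourmaline, Apatite.
White streak: narrows the field to Sillimanite.
Sillimanite is the sole remaining match.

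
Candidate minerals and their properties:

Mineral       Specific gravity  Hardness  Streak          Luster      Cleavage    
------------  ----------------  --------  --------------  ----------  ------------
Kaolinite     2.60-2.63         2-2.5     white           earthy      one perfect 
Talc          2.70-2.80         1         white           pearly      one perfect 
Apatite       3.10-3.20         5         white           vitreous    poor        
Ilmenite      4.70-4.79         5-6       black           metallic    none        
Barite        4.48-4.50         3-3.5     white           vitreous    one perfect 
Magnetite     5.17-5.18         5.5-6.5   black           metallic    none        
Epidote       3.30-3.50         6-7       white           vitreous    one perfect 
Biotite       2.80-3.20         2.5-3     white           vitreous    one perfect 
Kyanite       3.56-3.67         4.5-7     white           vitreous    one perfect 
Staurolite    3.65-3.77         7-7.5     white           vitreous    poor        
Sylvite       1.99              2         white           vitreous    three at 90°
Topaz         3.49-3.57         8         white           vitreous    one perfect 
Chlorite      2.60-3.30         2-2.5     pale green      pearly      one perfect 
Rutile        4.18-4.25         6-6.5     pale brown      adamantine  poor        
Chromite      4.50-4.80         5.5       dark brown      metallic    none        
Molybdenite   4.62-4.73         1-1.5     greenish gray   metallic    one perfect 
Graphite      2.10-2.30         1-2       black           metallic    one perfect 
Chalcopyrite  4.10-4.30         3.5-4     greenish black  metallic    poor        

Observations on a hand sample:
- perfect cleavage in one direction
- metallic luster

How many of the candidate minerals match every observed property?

Perfect cleavage in one direction — narrows the field to Kaolinite, Talc, Barite, Epidote, Biotite, Kyanite, Topaz, Chlorite, Molybdenite, Graphite.
Metallic luster — only Molybdenite, Graphite remain.
The minerals that satisfy all observations are Graphite, Molybdenite.
That is 2 minerals.

2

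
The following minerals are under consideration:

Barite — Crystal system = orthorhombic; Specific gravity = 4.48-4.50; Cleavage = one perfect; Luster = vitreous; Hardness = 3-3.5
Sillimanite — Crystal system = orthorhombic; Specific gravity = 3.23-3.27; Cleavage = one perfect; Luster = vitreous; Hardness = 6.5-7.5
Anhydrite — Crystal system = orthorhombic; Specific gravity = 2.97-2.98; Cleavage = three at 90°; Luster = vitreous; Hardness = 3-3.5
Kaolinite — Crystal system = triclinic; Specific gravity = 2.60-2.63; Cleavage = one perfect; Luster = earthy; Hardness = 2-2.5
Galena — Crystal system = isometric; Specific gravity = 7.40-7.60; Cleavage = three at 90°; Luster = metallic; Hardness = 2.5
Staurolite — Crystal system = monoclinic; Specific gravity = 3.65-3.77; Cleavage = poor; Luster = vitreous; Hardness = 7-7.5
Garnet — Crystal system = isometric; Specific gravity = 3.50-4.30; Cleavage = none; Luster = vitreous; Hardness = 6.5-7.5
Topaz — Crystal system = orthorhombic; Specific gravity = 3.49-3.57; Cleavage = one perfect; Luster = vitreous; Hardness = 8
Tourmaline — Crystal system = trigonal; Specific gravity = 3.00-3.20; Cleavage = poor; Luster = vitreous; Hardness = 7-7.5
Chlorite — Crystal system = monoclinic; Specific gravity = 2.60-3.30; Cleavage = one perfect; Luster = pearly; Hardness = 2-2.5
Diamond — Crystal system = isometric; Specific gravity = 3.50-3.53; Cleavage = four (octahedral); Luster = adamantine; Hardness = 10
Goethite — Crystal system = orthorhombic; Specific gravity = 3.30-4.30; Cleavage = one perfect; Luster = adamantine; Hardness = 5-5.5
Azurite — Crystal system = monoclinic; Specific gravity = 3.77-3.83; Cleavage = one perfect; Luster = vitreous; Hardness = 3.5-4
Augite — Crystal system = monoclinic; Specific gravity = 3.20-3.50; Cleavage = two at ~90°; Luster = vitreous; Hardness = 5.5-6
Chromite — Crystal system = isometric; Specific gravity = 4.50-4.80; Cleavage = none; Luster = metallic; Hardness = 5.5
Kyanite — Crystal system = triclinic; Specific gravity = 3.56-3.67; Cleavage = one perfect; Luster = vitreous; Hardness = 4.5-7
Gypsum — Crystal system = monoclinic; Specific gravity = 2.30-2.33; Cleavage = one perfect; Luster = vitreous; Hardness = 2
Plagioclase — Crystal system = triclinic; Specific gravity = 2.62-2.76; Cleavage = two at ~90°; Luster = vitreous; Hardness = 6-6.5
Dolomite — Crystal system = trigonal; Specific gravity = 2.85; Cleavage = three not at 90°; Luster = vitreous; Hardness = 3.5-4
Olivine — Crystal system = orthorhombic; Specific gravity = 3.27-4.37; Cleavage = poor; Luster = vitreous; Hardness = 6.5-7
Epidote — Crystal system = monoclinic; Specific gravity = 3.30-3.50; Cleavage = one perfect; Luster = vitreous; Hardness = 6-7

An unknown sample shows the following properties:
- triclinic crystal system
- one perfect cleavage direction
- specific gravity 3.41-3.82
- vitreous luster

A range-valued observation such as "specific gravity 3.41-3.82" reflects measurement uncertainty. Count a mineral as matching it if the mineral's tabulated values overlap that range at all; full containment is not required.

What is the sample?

Triclinic crystal system — narrows the field to Kaolinite, Kyanite, Plagioclase.
One perfect cleavage direction eliminates Plagioclase.
Specific gravity 3.41-3.82 is inconsistent with Kaolinite.
Vitreous luster — every remaining candidate is consistent.
The only mineral consistent with every observation is Kyanite.

Kyanite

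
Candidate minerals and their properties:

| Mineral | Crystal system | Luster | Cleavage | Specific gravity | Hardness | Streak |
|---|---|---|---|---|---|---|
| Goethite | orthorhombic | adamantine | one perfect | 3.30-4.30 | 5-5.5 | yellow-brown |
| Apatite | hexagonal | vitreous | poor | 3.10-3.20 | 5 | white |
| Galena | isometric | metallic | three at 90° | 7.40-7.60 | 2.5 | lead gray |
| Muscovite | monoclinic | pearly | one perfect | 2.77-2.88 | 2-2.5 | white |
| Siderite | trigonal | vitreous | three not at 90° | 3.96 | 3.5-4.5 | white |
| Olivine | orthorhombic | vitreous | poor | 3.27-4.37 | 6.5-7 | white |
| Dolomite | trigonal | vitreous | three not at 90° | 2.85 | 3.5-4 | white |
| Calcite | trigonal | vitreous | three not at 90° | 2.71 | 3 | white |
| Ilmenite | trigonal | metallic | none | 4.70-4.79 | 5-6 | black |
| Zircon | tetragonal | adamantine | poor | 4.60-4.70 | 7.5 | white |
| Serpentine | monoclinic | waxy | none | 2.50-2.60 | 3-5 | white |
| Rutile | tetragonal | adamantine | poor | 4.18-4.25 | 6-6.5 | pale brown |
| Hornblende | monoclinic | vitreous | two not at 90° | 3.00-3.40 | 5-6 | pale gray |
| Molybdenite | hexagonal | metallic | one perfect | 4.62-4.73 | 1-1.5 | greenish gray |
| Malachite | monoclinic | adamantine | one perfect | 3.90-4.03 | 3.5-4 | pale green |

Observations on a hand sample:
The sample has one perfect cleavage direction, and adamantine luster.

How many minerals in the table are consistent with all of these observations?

One perfect cleavage direction: narrows the field to Goethite, Muscovite, Molybdenite, Malachite.
Adamantine luster rules out Muscovite, Molybdenite.
Remaining candidates: Goethite, Malachite.
That is 2 minerals.

2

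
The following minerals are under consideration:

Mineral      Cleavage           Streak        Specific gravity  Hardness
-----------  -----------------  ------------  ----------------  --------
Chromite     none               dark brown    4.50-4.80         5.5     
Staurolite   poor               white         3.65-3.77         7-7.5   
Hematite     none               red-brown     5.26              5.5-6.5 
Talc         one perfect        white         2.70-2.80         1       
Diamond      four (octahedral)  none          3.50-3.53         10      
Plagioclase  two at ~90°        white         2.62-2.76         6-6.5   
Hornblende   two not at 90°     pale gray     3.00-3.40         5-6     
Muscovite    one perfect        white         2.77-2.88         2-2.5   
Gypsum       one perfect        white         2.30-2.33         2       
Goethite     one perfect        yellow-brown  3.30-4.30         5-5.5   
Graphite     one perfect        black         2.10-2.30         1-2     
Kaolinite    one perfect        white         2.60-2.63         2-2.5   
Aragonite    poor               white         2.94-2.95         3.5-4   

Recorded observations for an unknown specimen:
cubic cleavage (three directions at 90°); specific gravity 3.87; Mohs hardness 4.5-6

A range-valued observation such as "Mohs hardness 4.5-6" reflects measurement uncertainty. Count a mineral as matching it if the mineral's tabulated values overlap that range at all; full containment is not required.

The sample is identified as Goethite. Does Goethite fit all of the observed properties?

Cubic cleavage (three directions at 90°) — Goethite has cleavage one perfect; inconsistent.
Specific gravity 3.87 — fits Goethite (SG 3.30-4.30).
Mohs hardness 4.5-6 — fits Goethite (hardness 5-5.5).
Cleavage alone is enough to reject Goethite.

No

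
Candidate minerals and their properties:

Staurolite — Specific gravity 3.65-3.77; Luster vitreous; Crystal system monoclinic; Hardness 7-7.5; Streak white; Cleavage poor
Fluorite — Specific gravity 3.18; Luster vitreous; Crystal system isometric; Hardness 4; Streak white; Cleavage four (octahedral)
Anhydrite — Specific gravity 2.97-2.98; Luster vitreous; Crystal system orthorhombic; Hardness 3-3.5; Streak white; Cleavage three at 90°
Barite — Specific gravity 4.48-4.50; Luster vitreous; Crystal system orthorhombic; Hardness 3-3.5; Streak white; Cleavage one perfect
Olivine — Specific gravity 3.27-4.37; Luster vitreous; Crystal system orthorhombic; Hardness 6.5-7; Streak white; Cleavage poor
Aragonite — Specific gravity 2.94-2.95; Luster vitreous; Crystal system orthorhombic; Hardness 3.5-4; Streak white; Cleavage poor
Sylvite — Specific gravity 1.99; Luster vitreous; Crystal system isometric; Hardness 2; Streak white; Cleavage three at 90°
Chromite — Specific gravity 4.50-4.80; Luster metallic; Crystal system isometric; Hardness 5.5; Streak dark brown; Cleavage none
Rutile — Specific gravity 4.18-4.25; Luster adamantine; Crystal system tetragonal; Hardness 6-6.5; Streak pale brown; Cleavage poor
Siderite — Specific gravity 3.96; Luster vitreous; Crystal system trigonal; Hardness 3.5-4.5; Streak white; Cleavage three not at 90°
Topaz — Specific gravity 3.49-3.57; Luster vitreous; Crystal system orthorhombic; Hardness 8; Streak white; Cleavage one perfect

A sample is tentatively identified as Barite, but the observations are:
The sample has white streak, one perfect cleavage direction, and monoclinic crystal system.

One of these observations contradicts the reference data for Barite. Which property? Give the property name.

White streak: Barite has white streak — consistent.
One perfect cleavage direction: Barite has cleavage one perfect — consistent.
Monoclinic crystal system: Barite has orthorhombic system — inconsistent.
Only the crystal system is inconsistent.

crystal system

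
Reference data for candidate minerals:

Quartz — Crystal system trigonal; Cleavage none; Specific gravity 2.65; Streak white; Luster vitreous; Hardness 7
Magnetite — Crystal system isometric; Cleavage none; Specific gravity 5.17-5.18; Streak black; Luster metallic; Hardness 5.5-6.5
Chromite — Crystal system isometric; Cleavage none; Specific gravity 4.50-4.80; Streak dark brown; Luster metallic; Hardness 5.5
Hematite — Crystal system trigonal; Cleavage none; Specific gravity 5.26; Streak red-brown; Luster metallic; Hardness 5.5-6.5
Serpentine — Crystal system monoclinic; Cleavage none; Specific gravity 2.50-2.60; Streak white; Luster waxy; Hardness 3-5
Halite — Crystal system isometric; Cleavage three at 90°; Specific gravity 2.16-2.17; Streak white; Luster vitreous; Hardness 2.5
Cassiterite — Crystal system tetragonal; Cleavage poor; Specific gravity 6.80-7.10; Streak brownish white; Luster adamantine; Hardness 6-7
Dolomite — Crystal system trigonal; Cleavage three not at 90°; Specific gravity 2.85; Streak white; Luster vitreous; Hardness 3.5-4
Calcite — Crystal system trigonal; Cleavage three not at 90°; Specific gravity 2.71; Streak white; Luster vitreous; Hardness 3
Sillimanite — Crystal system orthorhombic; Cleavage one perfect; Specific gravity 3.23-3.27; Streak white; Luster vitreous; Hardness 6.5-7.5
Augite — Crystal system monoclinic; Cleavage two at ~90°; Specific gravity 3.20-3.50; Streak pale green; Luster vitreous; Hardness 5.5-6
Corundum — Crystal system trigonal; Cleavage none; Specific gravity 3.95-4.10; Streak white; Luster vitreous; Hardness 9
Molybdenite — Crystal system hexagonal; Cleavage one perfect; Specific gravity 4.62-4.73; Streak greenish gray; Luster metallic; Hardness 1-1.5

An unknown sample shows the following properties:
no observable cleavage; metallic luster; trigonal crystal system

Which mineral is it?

Hematite

No observable cleavage — narrows the field to Quartz, Magnetite, Chromite, Hematite, Serpentine, Corundum.
Metallic luster rules out Quartz, Serpentine, Corundum.
Trigonal crystal system — leaves Hematite.
The only mineral consistent with every observation is Hematite.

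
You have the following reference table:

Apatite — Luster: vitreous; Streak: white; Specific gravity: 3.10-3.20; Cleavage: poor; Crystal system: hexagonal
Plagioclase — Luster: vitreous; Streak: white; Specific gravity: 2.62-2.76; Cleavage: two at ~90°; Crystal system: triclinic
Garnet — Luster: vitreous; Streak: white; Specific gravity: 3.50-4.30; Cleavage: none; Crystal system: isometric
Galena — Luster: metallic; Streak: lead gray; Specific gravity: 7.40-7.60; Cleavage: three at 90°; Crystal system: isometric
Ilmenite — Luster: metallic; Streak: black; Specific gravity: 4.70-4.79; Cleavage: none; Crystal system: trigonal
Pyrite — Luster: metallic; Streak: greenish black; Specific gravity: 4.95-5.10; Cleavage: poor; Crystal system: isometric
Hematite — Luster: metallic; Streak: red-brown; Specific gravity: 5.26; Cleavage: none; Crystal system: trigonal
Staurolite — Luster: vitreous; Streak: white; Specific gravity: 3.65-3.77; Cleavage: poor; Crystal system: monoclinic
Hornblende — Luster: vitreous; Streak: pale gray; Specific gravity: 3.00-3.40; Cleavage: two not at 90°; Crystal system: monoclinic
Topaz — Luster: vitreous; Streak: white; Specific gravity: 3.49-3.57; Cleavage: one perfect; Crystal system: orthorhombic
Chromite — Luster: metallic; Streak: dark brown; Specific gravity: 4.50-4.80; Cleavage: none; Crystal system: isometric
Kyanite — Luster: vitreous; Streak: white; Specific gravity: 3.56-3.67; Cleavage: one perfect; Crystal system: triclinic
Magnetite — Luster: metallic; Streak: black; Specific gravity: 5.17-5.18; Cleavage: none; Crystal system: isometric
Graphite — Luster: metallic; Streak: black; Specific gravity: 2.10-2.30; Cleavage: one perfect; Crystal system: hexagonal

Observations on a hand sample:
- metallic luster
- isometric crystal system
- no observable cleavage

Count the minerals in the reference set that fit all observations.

Metallic luster — only Galena, Ilmenite, Pyrite, Hematite, Chromite, Magnetite, Graphite remain.
Isometric crystal system excludes Ilmenite, Hematite, Graphite.
No observable cleavage excludes Galena, Pyrite.
Consistent with every observation: Chromite, Magnetite.
That is 2 minerals.

2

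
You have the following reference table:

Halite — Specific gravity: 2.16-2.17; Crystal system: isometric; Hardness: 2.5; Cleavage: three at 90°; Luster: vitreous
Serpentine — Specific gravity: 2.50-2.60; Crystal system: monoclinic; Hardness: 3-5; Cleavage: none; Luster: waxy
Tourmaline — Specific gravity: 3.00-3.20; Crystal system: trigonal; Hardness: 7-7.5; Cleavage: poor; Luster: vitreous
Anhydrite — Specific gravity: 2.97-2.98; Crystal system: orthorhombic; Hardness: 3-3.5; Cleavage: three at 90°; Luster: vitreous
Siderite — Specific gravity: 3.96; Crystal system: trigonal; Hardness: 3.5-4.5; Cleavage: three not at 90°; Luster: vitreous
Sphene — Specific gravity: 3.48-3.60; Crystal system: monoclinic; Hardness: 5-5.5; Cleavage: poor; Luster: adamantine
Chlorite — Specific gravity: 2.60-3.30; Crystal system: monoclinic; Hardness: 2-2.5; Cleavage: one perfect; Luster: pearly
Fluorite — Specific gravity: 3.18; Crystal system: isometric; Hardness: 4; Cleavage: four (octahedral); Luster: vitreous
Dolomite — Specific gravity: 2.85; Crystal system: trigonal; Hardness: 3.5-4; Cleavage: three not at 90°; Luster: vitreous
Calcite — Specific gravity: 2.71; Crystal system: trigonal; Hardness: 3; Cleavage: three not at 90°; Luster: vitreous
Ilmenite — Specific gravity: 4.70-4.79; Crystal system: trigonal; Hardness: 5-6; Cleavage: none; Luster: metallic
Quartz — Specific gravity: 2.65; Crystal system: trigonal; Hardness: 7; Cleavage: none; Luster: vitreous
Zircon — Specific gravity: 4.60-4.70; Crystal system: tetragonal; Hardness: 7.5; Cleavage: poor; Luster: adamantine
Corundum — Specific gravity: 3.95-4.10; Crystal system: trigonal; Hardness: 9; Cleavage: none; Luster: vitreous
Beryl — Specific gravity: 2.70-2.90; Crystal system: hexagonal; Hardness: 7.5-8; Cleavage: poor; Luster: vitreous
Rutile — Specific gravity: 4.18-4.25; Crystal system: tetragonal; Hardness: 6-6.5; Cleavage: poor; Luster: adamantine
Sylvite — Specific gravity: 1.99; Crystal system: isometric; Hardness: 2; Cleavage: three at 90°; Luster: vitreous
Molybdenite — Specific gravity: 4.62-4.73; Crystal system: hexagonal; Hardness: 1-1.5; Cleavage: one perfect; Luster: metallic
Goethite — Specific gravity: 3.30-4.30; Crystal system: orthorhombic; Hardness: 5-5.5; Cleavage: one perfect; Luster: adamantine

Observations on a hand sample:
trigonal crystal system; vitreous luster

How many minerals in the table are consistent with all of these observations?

Trigonal crystal system — only Tourmaline, Siderite, Dolomite, Calcite, Ilmenite, Quartz, Corundum remain.
Vitreous luster rules out Ilmenite.
The minerals that satisfy all observations are Calcite, Corundum, Dolomite, Quartz, Siderite, Tourmaline.
That is 6 minerals.

6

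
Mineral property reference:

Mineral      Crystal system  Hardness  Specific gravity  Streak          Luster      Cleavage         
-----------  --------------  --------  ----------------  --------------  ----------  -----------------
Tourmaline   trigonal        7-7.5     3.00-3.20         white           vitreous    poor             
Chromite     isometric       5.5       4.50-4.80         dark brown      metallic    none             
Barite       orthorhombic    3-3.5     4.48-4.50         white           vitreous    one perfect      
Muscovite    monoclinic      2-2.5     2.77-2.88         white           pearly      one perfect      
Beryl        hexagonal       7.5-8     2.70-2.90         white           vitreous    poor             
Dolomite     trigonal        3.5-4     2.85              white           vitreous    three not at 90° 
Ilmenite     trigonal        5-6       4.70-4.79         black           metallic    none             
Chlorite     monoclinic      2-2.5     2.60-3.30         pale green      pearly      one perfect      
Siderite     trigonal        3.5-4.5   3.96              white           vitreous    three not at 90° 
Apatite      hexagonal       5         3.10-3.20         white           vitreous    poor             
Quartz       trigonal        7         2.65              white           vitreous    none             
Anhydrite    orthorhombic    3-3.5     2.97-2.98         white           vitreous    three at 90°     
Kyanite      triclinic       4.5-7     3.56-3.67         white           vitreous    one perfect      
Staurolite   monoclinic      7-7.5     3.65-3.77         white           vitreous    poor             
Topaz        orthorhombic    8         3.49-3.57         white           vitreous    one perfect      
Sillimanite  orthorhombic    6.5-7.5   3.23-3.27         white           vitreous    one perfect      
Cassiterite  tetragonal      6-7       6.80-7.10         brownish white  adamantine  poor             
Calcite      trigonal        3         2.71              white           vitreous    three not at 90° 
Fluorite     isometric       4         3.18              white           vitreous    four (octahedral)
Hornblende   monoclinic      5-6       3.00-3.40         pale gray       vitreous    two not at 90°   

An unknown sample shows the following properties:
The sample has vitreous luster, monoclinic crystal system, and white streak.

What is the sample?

Vitreous luster rules out Chromite, Muscovite, Ilmenite, Chlorite, Cassiterite.
Monoclinic crystal system — narrows the field to Staurolite, Hornblende.
White streak is inconsistent with Hornblende.
The only mineral consistent with every observation is Staurolite.

Staurolite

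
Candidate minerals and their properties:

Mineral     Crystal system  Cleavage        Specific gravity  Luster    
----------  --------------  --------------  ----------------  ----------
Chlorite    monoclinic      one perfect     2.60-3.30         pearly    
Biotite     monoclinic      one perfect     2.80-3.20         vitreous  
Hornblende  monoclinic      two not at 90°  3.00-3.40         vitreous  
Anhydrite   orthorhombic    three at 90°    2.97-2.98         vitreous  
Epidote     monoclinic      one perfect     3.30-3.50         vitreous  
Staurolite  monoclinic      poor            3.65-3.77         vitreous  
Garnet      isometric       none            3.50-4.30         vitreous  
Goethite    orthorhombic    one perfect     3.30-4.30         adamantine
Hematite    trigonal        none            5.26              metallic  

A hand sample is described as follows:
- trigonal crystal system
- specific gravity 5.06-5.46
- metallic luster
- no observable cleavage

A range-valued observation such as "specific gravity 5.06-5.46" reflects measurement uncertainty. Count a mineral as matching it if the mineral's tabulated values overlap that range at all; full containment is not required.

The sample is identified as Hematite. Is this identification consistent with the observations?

Trigonal crystal system — agrees with Hematite (trigonal system).
Specific gravity 5.06-5.46 — agrees with Hematite (SG 5.26).
Metallic luster — agrees with Hematite (metallic luster).
No observable cleavage — agrees with Hematite (cleavage none).
Every observed property is compatible with the reference values for Hematite.

Yes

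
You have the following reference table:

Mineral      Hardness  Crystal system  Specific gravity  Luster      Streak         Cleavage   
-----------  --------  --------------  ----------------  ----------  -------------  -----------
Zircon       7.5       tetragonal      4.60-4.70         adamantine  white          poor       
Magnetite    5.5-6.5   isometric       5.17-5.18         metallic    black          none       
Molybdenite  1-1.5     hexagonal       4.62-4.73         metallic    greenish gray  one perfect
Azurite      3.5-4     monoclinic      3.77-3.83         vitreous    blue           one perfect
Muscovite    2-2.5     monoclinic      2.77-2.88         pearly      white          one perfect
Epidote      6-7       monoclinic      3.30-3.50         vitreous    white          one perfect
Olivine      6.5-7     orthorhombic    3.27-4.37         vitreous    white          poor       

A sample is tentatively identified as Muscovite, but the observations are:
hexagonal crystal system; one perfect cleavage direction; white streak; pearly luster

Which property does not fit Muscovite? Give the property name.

Hexagonal crystal system: Muscovite has monoclinic system — inconsistent.
One perfect cleavage direction: Muscovite has cleavage one perfect — within range.
White streak: Muscovite has white streak — within range.
Pearly luster: Muscovite has pearly luster — within range.
Everything matches except the crystal system.

crystal system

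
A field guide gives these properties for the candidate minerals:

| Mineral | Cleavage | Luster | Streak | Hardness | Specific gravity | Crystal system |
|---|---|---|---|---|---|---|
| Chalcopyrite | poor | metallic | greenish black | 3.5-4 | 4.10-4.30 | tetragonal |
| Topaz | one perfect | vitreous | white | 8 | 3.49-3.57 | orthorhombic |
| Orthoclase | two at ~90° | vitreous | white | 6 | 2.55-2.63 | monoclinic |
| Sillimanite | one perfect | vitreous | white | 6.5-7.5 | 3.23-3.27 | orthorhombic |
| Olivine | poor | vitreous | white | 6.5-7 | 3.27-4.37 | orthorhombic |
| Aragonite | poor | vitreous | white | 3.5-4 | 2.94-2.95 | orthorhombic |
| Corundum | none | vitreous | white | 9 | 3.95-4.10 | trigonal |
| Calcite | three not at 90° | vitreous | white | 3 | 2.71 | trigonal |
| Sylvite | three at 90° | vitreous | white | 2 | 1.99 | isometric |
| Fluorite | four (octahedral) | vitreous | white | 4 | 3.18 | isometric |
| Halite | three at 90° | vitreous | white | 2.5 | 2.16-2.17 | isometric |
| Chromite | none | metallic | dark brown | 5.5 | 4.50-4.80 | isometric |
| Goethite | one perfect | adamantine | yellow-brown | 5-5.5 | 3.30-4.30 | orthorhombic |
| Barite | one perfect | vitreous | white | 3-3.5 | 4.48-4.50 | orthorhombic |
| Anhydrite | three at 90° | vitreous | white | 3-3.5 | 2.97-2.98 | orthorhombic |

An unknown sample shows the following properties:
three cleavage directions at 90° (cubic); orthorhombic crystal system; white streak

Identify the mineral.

Three cleavage directions at 90° (cubic) — only Sylvite, Halite, Anhydrite remain.
Orthorhombic crystal system — leaves Anhydrite.
White streak — all remaining candidates fit.
Only Anhydrite satisfies all observations.

Anhydrite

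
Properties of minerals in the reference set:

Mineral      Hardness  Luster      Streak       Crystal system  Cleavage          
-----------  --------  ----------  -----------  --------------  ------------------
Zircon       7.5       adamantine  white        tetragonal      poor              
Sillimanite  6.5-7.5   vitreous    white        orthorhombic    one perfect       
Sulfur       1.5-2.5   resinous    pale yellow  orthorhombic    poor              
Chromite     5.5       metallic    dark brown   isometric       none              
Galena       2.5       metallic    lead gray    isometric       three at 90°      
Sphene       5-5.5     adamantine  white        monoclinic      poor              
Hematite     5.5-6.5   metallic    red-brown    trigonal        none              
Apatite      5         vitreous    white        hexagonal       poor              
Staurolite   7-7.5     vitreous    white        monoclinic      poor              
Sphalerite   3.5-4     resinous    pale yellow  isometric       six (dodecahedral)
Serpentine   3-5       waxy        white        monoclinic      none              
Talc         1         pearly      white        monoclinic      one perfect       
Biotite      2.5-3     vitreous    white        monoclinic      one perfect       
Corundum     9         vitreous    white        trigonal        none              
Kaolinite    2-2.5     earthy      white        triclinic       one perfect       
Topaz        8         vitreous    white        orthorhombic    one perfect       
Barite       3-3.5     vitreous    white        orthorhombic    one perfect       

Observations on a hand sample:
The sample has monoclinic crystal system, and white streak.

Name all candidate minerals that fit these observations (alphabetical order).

Monoclinic crystal system: narrows the field to Sphene, Staurolite, Serpentine, Talc, Biotite.
White streak: all remaining candidates fit.
The minerals that satisfy all observations are Biotite, Serpentine, Sphene, Staurolite, Talc.

Biotite, Serpentine, Sphene, Staurolite, Talc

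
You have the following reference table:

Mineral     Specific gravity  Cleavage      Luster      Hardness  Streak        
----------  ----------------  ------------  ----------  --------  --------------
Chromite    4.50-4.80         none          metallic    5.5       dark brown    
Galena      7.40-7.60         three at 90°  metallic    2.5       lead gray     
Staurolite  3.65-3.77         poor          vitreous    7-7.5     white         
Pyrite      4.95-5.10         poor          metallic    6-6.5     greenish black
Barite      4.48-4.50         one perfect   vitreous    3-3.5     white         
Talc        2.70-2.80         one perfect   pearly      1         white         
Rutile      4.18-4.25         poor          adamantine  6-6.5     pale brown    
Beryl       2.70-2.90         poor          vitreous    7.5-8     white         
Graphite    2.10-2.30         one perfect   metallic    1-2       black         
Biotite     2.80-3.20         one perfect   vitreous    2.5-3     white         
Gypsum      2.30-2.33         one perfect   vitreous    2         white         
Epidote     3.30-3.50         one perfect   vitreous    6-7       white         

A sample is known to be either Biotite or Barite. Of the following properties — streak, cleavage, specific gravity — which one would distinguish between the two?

specific gravity

Streak: both white — same for both.
Cleavage: both one perfect — same for both.
Specific gravity: Biotite 2.80-3.20, Barite 4.48-4.50 — these differ.
Of the listed properties, specific gravity is the one that separates them.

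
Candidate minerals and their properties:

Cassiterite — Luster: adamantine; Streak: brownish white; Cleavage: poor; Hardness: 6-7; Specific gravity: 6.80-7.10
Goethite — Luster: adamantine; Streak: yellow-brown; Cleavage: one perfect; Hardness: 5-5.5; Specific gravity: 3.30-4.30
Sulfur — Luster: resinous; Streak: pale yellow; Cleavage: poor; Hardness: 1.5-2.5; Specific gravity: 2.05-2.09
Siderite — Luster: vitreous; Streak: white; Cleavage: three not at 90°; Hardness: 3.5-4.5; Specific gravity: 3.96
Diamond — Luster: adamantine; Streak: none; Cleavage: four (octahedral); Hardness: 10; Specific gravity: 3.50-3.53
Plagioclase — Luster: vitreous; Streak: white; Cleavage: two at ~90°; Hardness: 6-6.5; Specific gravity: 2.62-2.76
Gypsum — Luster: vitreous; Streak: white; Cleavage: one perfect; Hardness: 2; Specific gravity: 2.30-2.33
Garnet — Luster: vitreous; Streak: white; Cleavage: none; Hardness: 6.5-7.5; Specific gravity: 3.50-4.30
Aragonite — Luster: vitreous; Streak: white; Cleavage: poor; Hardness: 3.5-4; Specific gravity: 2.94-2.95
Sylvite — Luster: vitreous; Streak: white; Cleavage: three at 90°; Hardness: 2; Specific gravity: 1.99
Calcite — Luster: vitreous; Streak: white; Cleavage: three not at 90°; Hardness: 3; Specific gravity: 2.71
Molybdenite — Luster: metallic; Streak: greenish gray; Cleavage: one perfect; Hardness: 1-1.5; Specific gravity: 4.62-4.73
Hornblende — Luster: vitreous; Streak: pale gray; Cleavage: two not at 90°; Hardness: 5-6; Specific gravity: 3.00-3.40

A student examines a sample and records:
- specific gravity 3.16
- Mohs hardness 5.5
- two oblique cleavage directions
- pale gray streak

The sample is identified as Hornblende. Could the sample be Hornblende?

Specific gravity 3.16 — is consistent with Hornblende (SG 3.00-3.40).
Mohs hardness 5.5 — is consistent with Hornblende (hardness 5-6).
Two oblique cleavage directions — is consistent with Hornblende (cleavage two not at 90°).
Pale gray streak — is consistent with Hornblende (pale gray streak).
Every observed property is compatible with the reference values for Hornblende.

Yes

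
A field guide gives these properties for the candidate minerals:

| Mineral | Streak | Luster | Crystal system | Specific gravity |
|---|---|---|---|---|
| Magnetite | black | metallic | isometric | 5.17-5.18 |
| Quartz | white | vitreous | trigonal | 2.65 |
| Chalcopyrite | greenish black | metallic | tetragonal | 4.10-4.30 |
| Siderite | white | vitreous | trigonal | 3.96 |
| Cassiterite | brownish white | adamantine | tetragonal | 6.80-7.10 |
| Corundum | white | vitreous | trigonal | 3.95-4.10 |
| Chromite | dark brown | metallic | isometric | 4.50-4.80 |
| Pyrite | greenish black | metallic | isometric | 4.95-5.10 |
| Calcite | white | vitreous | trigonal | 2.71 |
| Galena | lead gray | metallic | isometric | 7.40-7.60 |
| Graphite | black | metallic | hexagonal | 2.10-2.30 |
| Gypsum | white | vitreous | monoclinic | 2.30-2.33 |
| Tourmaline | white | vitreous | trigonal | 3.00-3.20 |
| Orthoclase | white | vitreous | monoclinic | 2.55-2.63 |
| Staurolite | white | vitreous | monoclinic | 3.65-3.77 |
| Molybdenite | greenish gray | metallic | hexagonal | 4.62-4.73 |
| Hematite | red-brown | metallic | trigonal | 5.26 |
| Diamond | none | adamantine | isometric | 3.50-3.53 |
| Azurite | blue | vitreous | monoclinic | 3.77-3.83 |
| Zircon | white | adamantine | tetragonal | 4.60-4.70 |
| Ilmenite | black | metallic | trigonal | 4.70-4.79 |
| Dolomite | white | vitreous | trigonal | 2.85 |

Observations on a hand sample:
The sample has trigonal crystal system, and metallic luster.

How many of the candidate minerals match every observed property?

2

Trigonal crystal system: leaves Quartz, Siderite, Corundum, Calcite, Tourmaline, Hematite, Ilmenite, Dolomite.
Metallic luster: only Hematite, Ilmenite remain.
Consistent with every observation: Hematite, Ilmenite.
That is 2 minerals.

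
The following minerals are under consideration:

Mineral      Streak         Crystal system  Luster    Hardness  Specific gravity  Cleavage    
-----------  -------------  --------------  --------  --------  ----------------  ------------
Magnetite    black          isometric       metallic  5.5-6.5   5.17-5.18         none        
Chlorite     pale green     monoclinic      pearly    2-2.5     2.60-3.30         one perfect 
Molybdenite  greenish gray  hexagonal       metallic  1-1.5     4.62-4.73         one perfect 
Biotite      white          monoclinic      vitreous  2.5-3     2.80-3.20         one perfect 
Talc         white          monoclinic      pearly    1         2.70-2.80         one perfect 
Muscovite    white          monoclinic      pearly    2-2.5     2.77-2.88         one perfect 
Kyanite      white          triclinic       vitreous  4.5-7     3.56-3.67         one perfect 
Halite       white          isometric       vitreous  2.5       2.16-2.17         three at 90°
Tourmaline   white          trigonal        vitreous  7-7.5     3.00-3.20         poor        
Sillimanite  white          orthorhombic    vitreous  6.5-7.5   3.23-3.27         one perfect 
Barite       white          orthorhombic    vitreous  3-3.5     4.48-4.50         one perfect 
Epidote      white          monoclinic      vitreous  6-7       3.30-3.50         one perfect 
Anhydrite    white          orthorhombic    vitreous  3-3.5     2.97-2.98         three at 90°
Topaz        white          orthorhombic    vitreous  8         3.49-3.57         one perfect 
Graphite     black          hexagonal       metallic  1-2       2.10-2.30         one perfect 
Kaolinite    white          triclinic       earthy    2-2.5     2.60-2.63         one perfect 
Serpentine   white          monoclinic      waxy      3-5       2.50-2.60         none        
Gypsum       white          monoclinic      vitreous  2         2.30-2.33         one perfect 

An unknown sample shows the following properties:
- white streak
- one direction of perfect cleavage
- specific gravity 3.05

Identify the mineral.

White streak is inconsistent with Magnetite, Chlorite, Molybdenite, Graphite.
One direction of perfect cleavage is inconsistent with Halite, Tourmaline, Anhydrite, Serpentine.
Specific gravity 3.05 — narrows the field to Biotite.
Biotite is the sole remaining match.

Biotite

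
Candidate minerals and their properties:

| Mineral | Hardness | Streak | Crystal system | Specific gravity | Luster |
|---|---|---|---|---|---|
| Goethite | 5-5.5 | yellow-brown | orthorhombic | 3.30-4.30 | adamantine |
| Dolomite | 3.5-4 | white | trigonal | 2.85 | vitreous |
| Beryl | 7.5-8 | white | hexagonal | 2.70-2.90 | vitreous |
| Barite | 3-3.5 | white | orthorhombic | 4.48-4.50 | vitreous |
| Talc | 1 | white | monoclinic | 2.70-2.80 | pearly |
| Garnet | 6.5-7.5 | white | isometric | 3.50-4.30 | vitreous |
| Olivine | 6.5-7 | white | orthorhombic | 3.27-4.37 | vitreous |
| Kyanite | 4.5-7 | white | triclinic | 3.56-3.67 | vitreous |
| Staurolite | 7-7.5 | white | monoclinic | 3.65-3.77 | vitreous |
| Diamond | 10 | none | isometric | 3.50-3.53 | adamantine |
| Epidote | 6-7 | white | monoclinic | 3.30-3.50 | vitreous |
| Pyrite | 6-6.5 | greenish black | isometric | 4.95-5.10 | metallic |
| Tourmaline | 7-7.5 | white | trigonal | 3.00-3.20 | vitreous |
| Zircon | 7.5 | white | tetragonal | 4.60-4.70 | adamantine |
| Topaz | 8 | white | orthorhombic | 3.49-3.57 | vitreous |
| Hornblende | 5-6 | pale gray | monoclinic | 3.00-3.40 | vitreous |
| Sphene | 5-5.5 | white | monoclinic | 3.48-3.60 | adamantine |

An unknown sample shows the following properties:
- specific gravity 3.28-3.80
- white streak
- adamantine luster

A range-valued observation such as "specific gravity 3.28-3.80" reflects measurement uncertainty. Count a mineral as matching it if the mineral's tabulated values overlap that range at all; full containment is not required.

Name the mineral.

Specific gravity 3.28-3.80 — narrows the field to Goethite, Garnet, Olivine, Kyanite, Staurolite, Diamond, Epidote, Topaz, Hornblende, Sphene.
White streak eliminates Goethite, Diamond, Hornblende.
Adamantine luster — Sphene remains.
Sphene is the sole remaining match.

Sphene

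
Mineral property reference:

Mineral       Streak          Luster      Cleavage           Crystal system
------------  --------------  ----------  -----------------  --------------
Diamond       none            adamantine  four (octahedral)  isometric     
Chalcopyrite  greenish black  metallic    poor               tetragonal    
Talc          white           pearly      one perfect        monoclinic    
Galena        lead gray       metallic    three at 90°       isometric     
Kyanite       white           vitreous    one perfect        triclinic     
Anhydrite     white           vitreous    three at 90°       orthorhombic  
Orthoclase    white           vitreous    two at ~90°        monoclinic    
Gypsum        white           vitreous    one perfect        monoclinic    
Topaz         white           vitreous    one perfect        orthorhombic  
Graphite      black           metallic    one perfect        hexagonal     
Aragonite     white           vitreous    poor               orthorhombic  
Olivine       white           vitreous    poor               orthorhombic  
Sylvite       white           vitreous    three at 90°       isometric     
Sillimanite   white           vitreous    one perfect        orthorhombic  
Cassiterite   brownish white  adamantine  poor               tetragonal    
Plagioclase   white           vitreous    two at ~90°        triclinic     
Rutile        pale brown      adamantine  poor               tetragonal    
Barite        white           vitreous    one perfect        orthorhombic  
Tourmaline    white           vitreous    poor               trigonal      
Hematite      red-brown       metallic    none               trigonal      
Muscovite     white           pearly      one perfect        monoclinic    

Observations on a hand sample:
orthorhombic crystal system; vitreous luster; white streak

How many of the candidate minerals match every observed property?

Orthorhombic crystal system — Anhydrite, Topaz, Aragonite, Olivine, Sillimanite, Barite remain.
Vitreous luster — consistent with all remaining minerals.
White streak — all remaining candidates fit.
The minerals that satisfy all observations are Anhydrite, Aragonite, Barite, Olivine, Sillimanite, Topaz.
That is 6 minerals.

6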